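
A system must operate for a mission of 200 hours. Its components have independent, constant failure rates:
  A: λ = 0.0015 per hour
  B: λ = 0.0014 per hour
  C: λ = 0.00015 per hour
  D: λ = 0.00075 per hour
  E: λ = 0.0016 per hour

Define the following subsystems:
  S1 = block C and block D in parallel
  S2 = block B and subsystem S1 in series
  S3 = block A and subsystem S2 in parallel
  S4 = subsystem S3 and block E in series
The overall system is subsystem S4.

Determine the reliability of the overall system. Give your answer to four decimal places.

0.6796

R(A) = exp(−0.0015 × 200) = 0.740818
R(B) = exp(−0.0014 × 200) = 0.755784
R(C) = exp(−0.00015 × 200) = 0.970446
R(D) = exp(−0.00075 × 200) = 0.860708
R(E) = exp(−0.0016 × 200) = 0.726149
Parallel (C and D): 1 − (1 − 0.970446)(1 − 0.860708) = 0.995883
Series (B and [0.995883]): 0.755784 × 0.995883 = 0.752672
Parallel (A and [0.752672]): 1 − (1 − 0.740818)(1 − 0.752672) = 0.935897
Series ([0.935897] and E): 0.935897 × 0.726149 = 0.6796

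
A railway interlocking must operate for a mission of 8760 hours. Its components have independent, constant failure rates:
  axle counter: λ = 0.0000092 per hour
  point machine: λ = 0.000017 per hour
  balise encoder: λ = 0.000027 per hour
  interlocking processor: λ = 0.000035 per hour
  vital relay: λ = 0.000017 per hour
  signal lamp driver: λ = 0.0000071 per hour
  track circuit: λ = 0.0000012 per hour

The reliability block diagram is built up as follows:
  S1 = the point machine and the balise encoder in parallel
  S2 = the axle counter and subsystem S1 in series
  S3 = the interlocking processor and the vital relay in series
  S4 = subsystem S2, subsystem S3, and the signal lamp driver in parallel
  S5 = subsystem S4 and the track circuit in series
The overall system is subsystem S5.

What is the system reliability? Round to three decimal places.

R(axle counter) = exp(−0.0000092 × 8760) = 0.92257
R(point machine) = exp(−0.000017 × 8760) = 0.86164
R(balise encoder) = exp(−0.000027 × 8760) = 0.78937
R(interlocking processor) = exp(−0.000035 × 8760) = 0.73594
R(vital relay) = exp(−0.000017 × 8760) = 0.86164
R(signal lamp driver) = exp(−0.0000071 × 8760) = 0.93970
R(track circuit) = exp(−0.0000012 × 8760) = 0.98954
Parallel (point machine and balise encoder): 1 − (1 − 0.86164)(1 − 0.78937) = 0.97086
Series (axle counter and [0.97086]): 0.92257 × 0.97086 = 0.89569
Series (interlocking processor and vital relay): 0.73594 × 0.86164 = 0.63412
Parallel ([0.89569], [0.63412], and signal lamp driver): 1 − (1 − 0.89569)(1 − 0.63412)(1 − 0.93970) = 0.99770
Series ([0.99770] and track circuit): 0.99770 × 0.98954 = 0.987

0.987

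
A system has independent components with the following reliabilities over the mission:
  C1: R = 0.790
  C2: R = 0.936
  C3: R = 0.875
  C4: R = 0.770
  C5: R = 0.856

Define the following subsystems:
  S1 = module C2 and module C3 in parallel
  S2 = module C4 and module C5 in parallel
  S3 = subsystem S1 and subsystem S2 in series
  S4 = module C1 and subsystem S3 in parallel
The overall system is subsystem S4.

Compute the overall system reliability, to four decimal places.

0.9914

Parallel (C2 and C3): 1 − (1 − 0.936000)(1 − 0.875000) = 0.992000
Parallel (C4 and C5): 1 − (1 − 0.770000)(1 − 0.856000) = 0.966880
Series ([0.992000] and [0.966880]): 0.992000 × 0.966880 = 0.959145
Parallel (C1 and [0.959145]): 1 − (1 − 0.790000)(1 − 0.959145) = 0.9914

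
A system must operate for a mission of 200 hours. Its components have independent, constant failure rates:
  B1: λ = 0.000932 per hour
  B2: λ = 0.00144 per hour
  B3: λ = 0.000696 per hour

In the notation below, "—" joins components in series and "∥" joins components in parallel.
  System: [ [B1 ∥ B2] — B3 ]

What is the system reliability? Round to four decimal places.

R(B1) = exp(−0.000932 × 200) = 0.829942
R(B2) = exp(−0.00144 × 200) = 0.749762
R(B3) = exp(−0.000696 × 200) = 0.870054
Parallel (B1 and B2): 1 − (1 − 0.829942)(1 − 0.749762) = 0.957445
Series ([0.957445] and B3): 0.957445 × 0.870054 = 0.8330

0.8330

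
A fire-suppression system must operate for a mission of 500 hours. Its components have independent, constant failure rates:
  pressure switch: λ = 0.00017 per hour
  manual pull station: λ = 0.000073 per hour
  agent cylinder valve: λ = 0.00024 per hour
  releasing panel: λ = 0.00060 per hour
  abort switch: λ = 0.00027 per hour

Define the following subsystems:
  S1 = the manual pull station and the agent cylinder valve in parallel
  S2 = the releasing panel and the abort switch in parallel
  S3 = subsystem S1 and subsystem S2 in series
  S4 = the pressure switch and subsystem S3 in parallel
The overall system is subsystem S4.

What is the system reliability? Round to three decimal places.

R(pressure switch) = exp(−0.00017 × 500) = 0.91851
R(manual pull station) = exp(−0.000073 × 500) = 0.96416
R(agent cylinder valve) = exp(−0.00024 × 500) = 0.88692
R(releasing panel) = exp(−0.00060 × 500) = 0.74082
R(abort switch) = exp(−0.00027 × 500) = 0.87372
Parallel (manual pull station and agent cylinder valve): 1 − (1 − 0.96416)(1 − 0.88692) = 0.99595
Parallel (releasing panel and abort switch): 1 − (1 − 0.74082)(1 − 0.87372) = 0.96727
Series ([0.99595] and [0.96727]): 0.99595 × 0.96727 = 0.96335
Parallel (pressure switch and [0.96335]): 1 − (1 − 0.91851)(1 − 0.96335) = 0.997

0.997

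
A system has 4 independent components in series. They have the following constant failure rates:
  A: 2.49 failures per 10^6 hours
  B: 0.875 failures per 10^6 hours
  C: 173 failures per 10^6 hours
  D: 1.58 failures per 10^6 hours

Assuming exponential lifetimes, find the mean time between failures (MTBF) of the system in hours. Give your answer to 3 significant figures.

Series of exponential components: λ_sys = Σ λ_i
λ_sys = 0.00000249 + 0.000000875 + 0.000173 + 0.00000158 = 1.7794e-04 /h
MTBF = 1 / λ_sys = 5620 h

5620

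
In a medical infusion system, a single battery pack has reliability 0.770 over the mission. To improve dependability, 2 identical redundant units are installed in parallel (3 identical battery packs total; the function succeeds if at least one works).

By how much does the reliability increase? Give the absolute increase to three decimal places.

0.218

R_before = 0.770
R_after = 1 − (1 − 0.770)^3 = 0.988
ΔR = 0.988 − 0.770 = 0.218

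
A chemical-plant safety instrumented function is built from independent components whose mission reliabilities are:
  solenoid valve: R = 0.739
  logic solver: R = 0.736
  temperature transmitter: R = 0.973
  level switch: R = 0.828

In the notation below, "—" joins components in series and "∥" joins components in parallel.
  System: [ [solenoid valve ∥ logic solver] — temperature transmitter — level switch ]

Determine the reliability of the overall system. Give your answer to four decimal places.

0.7501

Parallel (solenoid valve and logic solver): 1 − (1 − 0.739000)(1 − 0.736000) = 0.931096
Series ([0.931096], temperature transmitter, and level switch): 0.931096 × 0.973000 × 0.828000 = 0.7501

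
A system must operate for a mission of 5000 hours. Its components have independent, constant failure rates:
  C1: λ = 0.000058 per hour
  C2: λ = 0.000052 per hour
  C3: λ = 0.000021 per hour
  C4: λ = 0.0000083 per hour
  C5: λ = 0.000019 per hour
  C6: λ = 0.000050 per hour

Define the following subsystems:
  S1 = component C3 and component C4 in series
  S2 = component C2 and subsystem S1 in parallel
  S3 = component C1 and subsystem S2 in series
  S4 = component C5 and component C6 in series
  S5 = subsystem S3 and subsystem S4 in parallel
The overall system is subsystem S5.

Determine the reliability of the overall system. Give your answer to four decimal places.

0.9197

R(C1) = exp(−0.000058 × 5000) = 0.748264
R(C2) = exp(−0.000052 × 5000) = 0.771052
R(C3) = exp(−0.000021 × 5000) = 0.900325
R(C4) = exp(−0.0000083 × 5000) = 0.959349
R(C5) = exp(−0.000019 × 5000) = 0.909373
R(C6) = exp(−0.000050 × 5000) = 0.778801
Series (C3 and C4): 0.900325 × 0.959349 = 0.863726
Parallel (C2 and [0.863726]): 1 − (1 − 0.771052)(1 − 0.863726) = 0.968800
Series (C1 and [0.968800]): 0.748264 × 0.968800 = 0.724918
Series (C5 and C6): 0.909373 × 0.778801 = 0.708221
Parallel ([0.724918] and [0.708221]): 1 − (1 − 0.724918)(1 − 0.708221) = 0.9197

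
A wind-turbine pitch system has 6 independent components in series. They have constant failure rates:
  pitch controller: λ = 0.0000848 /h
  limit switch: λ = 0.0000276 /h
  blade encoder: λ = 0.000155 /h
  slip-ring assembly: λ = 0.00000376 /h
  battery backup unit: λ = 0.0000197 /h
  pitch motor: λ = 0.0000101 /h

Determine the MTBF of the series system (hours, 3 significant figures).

Series of exponential components: λ_sys = Σ λ_i
λ_sys = 0.0000848 + 0.0000276 + 0.000155 + 0.00000376 + 0.0000197 + 0.0000101 = 3.0096e-04 /h
MTBF = 1 / λ_sys = 3320 h

3320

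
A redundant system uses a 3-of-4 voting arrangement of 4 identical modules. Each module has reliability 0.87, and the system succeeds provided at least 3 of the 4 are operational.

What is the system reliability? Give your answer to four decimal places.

R = Σ_{i=3}^{4} C(4,i) p^i (1−p)^{4−i} with p = 0.87
C(4,3)·0.87^3·0.13^1 = 0.342422
C(4,4)·0.87^4·0.13^0 = 0.572898
Sum = 0.9153

0.9153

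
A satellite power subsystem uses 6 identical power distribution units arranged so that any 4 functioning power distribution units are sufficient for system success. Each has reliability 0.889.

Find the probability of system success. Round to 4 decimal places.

0.9789

R = Σ_{i=4}^{6} C(6,i) p^i (1−p)^{6−i} with p = 0.889
C(6,4)·0.889^4·0.111^2 = 0.115437
C(6,5)·0.889^5·0.111^1 = 0.369814
C(6,6)·0.889^6·0.111^0 = 0.493640
Sum = 0.9789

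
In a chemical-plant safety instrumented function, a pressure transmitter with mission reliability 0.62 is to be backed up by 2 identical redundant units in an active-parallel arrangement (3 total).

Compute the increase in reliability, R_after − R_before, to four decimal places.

0.3251

R_before = 0.62
R_after = 1 − (1 − 0.62)^3 = 0.9451
ΔR = 0.9451 − 0.62 = 0.3251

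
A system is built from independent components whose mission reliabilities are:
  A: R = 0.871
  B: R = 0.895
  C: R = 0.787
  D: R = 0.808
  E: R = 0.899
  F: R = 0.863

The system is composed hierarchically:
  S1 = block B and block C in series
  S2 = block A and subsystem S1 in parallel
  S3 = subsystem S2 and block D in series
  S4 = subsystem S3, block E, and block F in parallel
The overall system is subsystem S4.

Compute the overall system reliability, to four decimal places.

0.9969

Series (B and C): 0.895000 × 0.787000 = 0.704365
Parallel (A and [0.704365]): 1 − (1 − 0.871000)(1 − 0.704365) = 0.961863
Series ([0.961863] and D): 0.961863 × 0.808000 = 0.777185
Parallel ([0.777185], E, and F): 1 − (1 − 0.777185)(1 − 0.899000)(1 − 0.863000) = 0.9969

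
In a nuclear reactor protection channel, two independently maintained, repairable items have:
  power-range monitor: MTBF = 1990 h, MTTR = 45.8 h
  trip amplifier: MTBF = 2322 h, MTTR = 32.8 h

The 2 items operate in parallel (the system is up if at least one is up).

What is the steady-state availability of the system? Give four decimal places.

A(power-range monitor) = MTBF/(MTBF+MTTR) = 1990/(1990+45.8) = 0.977503
A(trip amplifier) = MTBF/(MTBF+MTTR) = 2322/(2322+32.8) = 0.986071
Parallel availability: 1 − (1 − 0.977503)(1 − 0.986071) = 0.9997

0.9997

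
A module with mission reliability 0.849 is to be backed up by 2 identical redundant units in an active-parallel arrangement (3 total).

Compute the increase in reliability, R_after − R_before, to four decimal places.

R_before = 0.849
R_after = 1 − (1 − 0.849)^3 = 0.9966
ΔR = 0.9966 − 0.849 = 0.1476

0.1476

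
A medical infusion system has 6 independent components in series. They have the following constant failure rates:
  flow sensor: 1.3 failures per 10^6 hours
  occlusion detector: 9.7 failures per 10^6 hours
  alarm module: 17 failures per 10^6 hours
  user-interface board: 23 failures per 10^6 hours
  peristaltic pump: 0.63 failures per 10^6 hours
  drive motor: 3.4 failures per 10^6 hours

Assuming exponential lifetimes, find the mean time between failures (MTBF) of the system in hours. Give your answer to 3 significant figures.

Series of exponential components: λ_sys = Σ λ_i
λ_sys = 0.0000013 + 0.0000097 + 0.000017 + 0.000023 + 0.00000063 + 0.0000034 = 5.5030e-05 /h
MTBF = 1 / λ_sys = 18200 h

18200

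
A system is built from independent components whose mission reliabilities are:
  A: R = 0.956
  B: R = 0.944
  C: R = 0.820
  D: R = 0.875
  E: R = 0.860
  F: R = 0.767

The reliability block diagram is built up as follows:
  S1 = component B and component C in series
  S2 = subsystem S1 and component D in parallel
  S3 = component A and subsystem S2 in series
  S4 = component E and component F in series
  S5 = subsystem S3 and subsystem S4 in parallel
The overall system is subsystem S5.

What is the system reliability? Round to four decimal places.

0.9758

Series (B and C): 0.944000 × 0.820000 = 0.774080
Parallel ([0.774080] and D): 1 − (1 − 0.774080)(1 − 0.875000) = 0.971760
Series (A and [0.971760]): 0.956000 × 0.971760 = 0.929003
Series (E and F): 0.860000 × 0.767000 = 0.659620
Parallel ([0.929003] and [0.659620]): 1 − (1 − 0.929003)(1 − 0.659620) = 0.9758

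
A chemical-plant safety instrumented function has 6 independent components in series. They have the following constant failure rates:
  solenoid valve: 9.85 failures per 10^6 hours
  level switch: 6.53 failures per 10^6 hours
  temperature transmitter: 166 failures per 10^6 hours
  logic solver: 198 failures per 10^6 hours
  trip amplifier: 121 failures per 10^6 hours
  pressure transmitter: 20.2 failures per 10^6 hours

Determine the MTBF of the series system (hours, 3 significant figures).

Series of exponential components: λ_sys = Σ λ_i
λ_sys = 0.00000985 + 0.00000653 + 0.000166 + 0.000198 + 0.000121 + 0.0000202 = 5.2158e-04 /h
MTBF = 1 / λ_sys = 1920 h

1920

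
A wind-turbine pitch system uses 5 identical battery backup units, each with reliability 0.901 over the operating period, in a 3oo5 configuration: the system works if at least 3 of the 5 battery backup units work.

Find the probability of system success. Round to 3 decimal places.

0.992

R = Σ_{i=3}^{5} C(5,i) p^i (1−p)^{5−i} with p = 0.901
C(5,3)·0.901^3·0.099^2 = 0.07169
C(5,4)·0.901^4·0.099^1 = 0.32622
C(5,5)·0.901^5·0.099^0 = 0.59378
Sum = 0.992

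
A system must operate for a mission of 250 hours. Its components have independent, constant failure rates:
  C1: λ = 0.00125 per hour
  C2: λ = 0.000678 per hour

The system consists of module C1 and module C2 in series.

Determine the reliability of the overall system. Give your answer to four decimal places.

0.6175

R(C1) = exp(−0.00125 × 250) = 0.731616
R(C2) = exp(−0.000678 × 250) = 0.844087
Series (C1 and C2): 0.731616 × 0.844087 = 0.6175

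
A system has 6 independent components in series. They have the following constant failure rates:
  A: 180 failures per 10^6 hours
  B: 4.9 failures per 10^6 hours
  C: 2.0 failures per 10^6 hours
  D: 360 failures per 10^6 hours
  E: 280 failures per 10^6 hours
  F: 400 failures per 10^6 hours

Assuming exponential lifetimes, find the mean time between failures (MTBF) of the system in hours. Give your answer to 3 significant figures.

Series of exponential components: λ_sys = Σ λ_i
λ_sys = 0.00018 + 0.0000049 + 0.0000020 + 0.00036 + 0.00028 + 0.00040 = 1.2269e-03 /h
MTBF = 1 / λ_sys = 815 h

815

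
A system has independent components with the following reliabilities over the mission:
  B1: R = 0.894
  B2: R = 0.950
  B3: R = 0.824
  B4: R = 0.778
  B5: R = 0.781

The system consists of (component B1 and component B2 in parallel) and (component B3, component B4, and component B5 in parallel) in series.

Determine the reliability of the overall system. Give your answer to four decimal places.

0.9862

Parallel (B1 and B2): 1 − (1 − 0.894000)(1 − 0.950000) = 0.994700
Parallel (B3, B4, and B5): 1 − (1 − 0.824000)(1 − 0.778000)(1 − 0.781000) = 0.991443
Series ([0.994700] and [0.991443]): 0.994700 × 0.991443 = 0.9862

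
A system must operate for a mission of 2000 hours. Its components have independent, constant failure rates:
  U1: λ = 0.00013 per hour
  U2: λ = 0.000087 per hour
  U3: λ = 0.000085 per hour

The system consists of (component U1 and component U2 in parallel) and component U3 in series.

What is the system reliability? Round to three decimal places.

R(U1) = exp(−0.00013 × 2000) = 0.77105
R(U2) = exp(−0.000087 × 2000) = 0.84030
R(U3) = exp(−0.000085 × 2000) = 0.84366
Parallel (U1 and U2): 1 − (1 − 0.77105)(1 − 0.84030) = 0.96344
Series ([0.96344] and U3): 0.96344 × 0.84366 = 0.813

0.813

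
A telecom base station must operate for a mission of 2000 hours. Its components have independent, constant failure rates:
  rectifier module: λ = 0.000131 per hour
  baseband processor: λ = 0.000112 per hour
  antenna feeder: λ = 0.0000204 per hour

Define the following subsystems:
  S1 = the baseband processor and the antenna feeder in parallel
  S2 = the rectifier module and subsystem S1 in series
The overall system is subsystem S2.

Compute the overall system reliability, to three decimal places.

0.763

R(rectifier module) = exp(−0.000131 × 2000) = 0.76951
R(baseband processor) = exp(−0.000112 × 2000) = 0.79932
R(antenna feeder) = exp(−0.0000204 × 2000) = 0.96002
Parallel (baseband processor and antenna feeder): 1 − (1 − 0.79932)(1 − 0.96002) = 0.99198
Series (rectifier module and [0.99198]): 0.76951 × 0.99198 = 0.763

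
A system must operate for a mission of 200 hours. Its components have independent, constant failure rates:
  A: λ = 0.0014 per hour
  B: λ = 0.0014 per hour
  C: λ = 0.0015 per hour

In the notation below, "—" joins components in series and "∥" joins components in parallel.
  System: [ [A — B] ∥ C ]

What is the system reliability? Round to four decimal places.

0.8889

R(A) = exp(−0.0014 × 200) = 0.755784
R(B) = exp(−0.0014 × 200) = 0.755784
R(C) = exp(−0.0015 × 200) = 0.740818
Series (A and B): 0.755784 × 0.755784 = 0.571209
Parallel ([0.571209] and C): 1 − (1 − 0.571209)(1 − 0.740818) = 0.8889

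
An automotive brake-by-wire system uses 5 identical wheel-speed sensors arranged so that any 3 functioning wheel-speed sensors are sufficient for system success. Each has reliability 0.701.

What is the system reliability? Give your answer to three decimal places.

R = Σ_{i=3}^{5} C(5,i) p^i (1−p)^{5−i} with p = 0.701
C(5,3)·0.701^3·0.299^2 = 0.30796
C(5,4)·0.701^4·0.299^1 = 0.36101
C(5,5)·0.701^5·0.299^0 = 0.16927
Sum = 0.838

0.838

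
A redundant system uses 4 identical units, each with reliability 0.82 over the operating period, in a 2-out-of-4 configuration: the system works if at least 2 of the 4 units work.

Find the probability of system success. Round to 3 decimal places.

R = Σ_{i=2}^{4} C(4,i) p^i (1−p)^{4−i} with p = 0.82
C(4,2)·0.82^2·0.18^2 = 0.13071
C(4,3)·0.82^3·0.18^1 = 0.39698
C(4,4)·0.82^4·0.18^0 = 0.45212
Sum = 0.980

0.980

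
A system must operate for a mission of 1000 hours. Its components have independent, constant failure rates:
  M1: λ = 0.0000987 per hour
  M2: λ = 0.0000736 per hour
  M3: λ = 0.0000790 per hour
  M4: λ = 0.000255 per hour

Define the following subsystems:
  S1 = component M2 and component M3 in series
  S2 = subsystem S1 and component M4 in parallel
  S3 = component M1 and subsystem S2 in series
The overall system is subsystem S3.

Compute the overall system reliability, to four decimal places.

0.8772

R(M1) = exp(−0.0000987 × 1000) = 0.906014
R(M2) = exp(−0.0000736 × 1000) = 0.929043
R(M3) = exp(−0.0000790 × 1000) = 0.924040
R(M4) = exp(−0.000255 × 1000) = 0.774916
Series (M2 and M3): 0.929043 × 0.924040 = 0.858473
Parallel ([0.858473] and M4): 1 − (1 − 0.858473)(1 − 0.774916) = 0.968145
Series (M1 and [0.968145]): 0.906014 × 0.968145 = 0.8772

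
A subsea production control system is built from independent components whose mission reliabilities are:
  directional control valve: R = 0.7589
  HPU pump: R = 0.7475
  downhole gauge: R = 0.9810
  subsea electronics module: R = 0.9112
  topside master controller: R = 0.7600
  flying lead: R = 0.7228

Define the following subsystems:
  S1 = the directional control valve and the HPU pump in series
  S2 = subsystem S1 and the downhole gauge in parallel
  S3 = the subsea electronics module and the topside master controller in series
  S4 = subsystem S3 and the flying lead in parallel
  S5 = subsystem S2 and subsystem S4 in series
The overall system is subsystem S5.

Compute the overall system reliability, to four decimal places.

Series (directional control valve and HPU pump): 0.758900 × 0.747500 = 0.567278
Parallel ([0.567278] and downhole gauge): 1 − (1 − 0.567278)(1 − 0.981000) = 0.991778
Series (subsea electronics module and topside master controller): 0.911200 × 0.760000 = 0.692512
Parallel ([0.692512] and flying lead): 1 − (1 − 0.692512)(1 − 0.722800) = 0.914764
Series ([0.991778] and [0.914764]): 0.991778 × 0.914764 = 0.9072

0.9072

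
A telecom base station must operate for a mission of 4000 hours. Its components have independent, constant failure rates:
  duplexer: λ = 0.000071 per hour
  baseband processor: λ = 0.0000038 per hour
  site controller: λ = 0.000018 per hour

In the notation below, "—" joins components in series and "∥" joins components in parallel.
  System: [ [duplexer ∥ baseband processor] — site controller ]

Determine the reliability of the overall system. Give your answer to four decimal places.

R(duplexer) = exp(−0.000071 × 4000) = 0.752767
R(baseband processor) = exp(−0.0000038 × 4000) = 0.984915
R(site controller) = exp(−0.000018 × 4000) = 0.930531
Parallel (duplexer and baseband processor): 1 − (1 − 0.752767)(1 − 0.984915) = 0.996270
Series ([0.996270] and site controller): 0.996270 × 0.930531 = 0.9271

0.9271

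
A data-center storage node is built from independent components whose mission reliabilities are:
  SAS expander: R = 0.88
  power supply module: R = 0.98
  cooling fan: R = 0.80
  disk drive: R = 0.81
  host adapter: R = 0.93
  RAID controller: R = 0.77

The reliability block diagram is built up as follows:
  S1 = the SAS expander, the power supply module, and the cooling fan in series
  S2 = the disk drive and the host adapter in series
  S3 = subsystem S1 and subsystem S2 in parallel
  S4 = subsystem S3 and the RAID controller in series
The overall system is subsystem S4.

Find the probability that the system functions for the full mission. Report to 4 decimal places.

0.7111

Series (SAS expander, power supply module, and cooling fan): 0.880000 × 0.980000 × 0.800000 = 0.689920
Series (disk drive and host adapter): 0.810000 × 0.930000 = 0.753300
Parallel ([0.689920] and [0.753300]): 1 − (1 − 0.689920)(1 − 0.753300) = 0.923503
Series ([0.923503] and RAID controller): 0.923503 × 0.770000 = 0.7111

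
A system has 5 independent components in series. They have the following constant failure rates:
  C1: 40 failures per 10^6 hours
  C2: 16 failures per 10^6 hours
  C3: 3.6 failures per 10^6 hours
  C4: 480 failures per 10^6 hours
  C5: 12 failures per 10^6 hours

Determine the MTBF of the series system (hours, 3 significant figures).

Series of exponential components: λ_sys = Σ λ_i
λ_sys = 0.000040 + 0.000016 + 0.0000036 + 0.00048 + 0.000012 = 5.5160e-04 /h
MTBF = 1 / λ_sys = 1810 h

1810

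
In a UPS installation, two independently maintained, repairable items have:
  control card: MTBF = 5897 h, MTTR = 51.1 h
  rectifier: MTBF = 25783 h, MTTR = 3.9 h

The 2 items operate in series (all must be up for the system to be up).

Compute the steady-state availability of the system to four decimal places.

A(control card) = MTBF/(MTBF+MTTR) = 5897/(5897+51.1) = 0.991409
A(rectifier) = MTBF/(MTBF+MTTR) = 25783/(25783+3.9) = 0.999849
Series availability: 0.991409 × 0.999849 = 0.9913

0.9913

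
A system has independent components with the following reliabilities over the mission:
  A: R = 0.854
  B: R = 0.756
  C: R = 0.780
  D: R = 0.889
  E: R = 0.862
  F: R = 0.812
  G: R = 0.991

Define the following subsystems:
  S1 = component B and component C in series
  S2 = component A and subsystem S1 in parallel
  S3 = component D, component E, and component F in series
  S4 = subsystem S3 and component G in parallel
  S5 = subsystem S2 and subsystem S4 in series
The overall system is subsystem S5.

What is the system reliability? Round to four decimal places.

Series (B and C): 0.756000 × 0.780000 = 0.589680
Parallel (A and [0.589680]): 1 − (1 − 0.854000)(1 − 0.589680) = 0.940093
Series (D, E, and F): 0.889000 × 0.862000 × 0.812000 = 0.622250
Parallel ([0.622250] and G): 1 − (1 − 0.622250)(1 − 0.991000) = 0.996600
Series ([0.940093] and [0.996600]): 0.940093 × 0.996600 = 0.9369

0.9369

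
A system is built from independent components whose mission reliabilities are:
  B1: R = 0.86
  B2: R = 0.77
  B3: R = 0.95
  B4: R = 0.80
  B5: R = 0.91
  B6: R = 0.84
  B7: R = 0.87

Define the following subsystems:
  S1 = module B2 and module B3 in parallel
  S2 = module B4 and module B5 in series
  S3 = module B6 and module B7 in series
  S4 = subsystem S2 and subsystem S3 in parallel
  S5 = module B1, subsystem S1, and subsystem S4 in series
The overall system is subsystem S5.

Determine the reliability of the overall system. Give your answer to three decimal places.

0.788

Parallel (B2 and B3): 1 − (1 − 0.77000)(1 − 0.95000) = 0.98850
Series (B4 and B5): 0.80000 × 0.91000 = 0.72800
Series (B6 and B7): 0.84000 × 0.87000 = 0.73080
Parallel ([0.72800] and [0.73080]): 1 − (1 − 0.72800)(1 − 0.73080) = 0.92678
Series (B1, [0.98850], and [0.92678]): 0.86000 × 0.98850 × 0.92678 = 0.788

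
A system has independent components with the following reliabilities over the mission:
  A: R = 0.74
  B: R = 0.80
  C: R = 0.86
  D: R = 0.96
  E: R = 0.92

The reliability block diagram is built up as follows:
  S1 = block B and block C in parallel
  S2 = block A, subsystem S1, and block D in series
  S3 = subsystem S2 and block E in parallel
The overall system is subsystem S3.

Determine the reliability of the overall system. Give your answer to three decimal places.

0.975

Parallel (B and C): 1 − (1 − 0.80000)(1 − 0.86000) = 0.97200
Series (A, [0.97200], and D): 0.74000 × 0.97200 × 0.96000 = 0.69051
Parallel ([0.69051] and E): 1 − (1 − 0.69051)(1 − 0.92000) = 0.975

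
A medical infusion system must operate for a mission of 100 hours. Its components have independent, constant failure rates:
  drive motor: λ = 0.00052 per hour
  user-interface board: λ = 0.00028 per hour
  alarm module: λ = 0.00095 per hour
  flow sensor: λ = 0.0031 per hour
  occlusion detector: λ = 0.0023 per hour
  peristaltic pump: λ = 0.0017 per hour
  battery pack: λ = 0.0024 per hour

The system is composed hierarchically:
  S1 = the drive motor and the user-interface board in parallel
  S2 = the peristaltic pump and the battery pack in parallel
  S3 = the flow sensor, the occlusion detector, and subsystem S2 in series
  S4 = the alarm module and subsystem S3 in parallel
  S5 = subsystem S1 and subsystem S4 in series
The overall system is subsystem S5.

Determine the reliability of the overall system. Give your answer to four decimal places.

0.9591

R(drive motor) = exp(−0.00052 × 100) = 0.949329
R(user-interface board) = exp(−0.00028 × 100) = 0.972388
R(alarm module) = exp(−0.00095 × 100) = 0.909373
R(flow sensor) = exp(−0.0031 × 100) = 0.733447
R(occlusion detector) = exp(−0.0023 × 100) = 0.794534
R(peristaltic pump) = exp(−0.0017 × 100) = 0.843665
R(battery pack) = exp(−0.0024 × 100) = 0.786628
Parallel (drive motor and user-interface board): 1 − (1 − 0.949329)(1 − 0.972388) = 0.998601
Parallel (peristaltic pump and battery pack): 1 − (1 − 0.843665)(1 − 0.786628) = 0.966642
Series (flow sensor, occlusion detector, and [0.966642]): 0.733447 × 0.794534 × 0.966642 = 0.563309
Parallel (alarm module and [0.563309]): 1 − (1 − 0.909373)(1 − 0.563309) = 0.960424
Series ([0.998601] and [0.960424]): 0.998601 × 0.960424 = 0.9591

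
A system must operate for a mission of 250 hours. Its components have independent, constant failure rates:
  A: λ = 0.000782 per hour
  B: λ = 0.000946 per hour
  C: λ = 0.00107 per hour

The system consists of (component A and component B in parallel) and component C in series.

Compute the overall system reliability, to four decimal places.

R(A) = exp(−0.000782 × 250) = 0.822423
R(B) = exp(−0.000946 × 250) = 0.789386
R(C) = exp(−0.00107 × 250) = 0.765290
Parallel (A and B): 1 − (1 − 0.822423)(1 − 0.789386) = 0.962600
Series ([0.962600] and C): 0.962600 × 0.765290 = 0.7367

0.7367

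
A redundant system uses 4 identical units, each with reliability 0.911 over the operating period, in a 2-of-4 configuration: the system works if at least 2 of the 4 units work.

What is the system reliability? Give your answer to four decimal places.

0.9974

R = Σ_{i=2}^{4} C(4,i) p^i (1−p)^{4−i} with p = 0.911
C(4,2)·0.911^2·0.089^2 = 0.039443
C(4,3)·0.911^3·0.089^1 = 0.269157
C(4,4)·0.911^4·0.089^0 = 0.688769
Sum = 0.9974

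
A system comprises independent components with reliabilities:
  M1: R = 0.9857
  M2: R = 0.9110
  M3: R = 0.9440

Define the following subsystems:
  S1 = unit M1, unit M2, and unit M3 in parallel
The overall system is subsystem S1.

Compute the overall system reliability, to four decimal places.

0.9999

Parallel (M1, M2, and M3): 1 − (1 − 0.985700)(1 − 0.911000)(1 − 0.944000) = 0.9999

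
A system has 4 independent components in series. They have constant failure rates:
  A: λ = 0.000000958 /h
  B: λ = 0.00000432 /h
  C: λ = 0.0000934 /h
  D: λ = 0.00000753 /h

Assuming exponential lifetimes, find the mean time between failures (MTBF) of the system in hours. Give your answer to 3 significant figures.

9420

Series of exponential components: λ_sys = Σ λ_i
λ_sys = 0.000000958 + 0.00000432 + 0.0000934 + 0.00000753 = 1.0621e-04 /h
MTBF = 1 / λ_sys = 9420 h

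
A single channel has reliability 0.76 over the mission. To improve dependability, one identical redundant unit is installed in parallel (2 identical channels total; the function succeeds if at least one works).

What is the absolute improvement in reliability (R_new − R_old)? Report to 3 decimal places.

0.182

R_before = 0.76
R_after = 1 − (1 − 0.76)^2 = 0.942
ΔR = 0.942 − 0.76 = 0.182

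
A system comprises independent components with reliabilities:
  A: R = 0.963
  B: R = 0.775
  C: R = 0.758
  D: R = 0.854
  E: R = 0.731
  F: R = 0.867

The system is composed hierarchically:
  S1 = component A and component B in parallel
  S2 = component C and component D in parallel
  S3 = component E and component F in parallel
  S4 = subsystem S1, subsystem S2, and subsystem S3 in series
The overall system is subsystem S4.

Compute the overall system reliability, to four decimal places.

Parallel (A and B): 1 − (1 − 0.963000)(1 − 0.775000) = 0.991675
Parallel (C and D): 1 − (1 − 0.758000)(1 − 0.854000) = 0.964668
Parallel (E and F): 1 − (1 − 0.731000)(1 − 0.867000) = 0.964223
Series ([0.991675], [0.964668], and [0.964223]): 0.991675 × 0.964668 × 0.964223 = 0.9224

0.9224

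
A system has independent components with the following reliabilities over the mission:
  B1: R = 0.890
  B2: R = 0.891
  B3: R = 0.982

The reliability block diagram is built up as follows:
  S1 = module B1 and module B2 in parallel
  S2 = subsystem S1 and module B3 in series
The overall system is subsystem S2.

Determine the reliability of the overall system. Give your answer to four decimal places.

Parallel (B1 and B2): 1 − (1 − 0.890000)(1 − 0.891000) = 0.988010
Series ([0.988010] and B3): 0.988010 × 0.982000 = 0.9702

0.9702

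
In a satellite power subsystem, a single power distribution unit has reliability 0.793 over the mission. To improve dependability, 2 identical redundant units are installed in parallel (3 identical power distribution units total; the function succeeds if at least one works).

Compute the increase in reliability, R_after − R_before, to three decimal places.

0.198

R_before = 0.793
R_after = 1 − (1 − 0.793)^3 = 0.991
ΔR = 0.991 − 0.793 = 0.198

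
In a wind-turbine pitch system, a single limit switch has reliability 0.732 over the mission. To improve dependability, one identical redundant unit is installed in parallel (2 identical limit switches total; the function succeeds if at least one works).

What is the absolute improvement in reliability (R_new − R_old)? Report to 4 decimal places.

R_before = 0.732
R_after = 1 − (1 − 0.732)^2 = 0.9282
ΔR = 0.9282 − 0.732 = 0.1962

0.1962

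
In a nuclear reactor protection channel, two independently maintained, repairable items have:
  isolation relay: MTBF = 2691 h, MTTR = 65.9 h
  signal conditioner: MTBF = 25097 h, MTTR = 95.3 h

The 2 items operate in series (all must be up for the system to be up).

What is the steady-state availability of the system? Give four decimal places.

A(isolation relay) = MTBF/(MTBF+MTTR) = 2691/(2691+65.9) = 0.976096
A(signal conditioner) = MTBF/(MTBF+MTTR) = 25097/(25097+95.3) = 0.996217
Series availability: 0.976096 × 0.996217 = 0.9724

0.9724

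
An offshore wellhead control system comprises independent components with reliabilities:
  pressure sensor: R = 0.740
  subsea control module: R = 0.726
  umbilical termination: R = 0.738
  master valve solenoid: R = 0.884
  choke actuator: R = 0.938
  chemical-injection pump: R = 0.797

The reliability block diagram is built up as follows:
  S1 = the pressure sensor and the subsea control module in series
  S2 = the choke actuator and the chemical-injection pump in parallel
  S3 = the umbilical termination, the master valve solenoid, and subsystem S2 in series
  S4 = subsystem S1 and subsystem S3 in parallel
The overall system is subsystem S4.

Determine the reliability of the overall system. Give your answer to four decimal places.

0.8353

Series (pressure sensor and subsea control module): 0.740000 × 0.726000 = 0.537240
Parallel (choke actuator and chemical-injection pump): 1 − (1 − 0.938000)(1 − 0.797000) = 0.987414
Series (umbilical termination, master valve solenoid, and [0.987414]): 0.738000 × 0.884000 × 0.987414 = 0.644181
Parallel ([0.537240] and [0.644181]): 1 − (1 − 0.537240)(1 − 0.644181) = 0.8353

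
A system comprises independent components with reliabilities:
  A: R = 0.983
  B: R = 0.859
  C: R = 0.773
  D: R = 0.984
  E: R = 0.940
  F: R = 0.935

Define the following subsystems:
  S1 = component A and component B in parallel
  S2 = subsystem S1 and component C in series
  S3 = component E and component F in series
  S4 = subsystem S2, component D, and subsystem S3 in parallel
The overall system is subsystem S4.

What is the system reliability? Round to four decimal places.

Parallel (A and B): 1 − (1 − 0.983000)(1 − 0.859000) = 0.997603
Series ([0.997603] and C): 0.997603 × 0.773000 = 0.771147
Series (E and F): 0.940000 × 0.935000 = 0.878900
Parallel ([0.771147], D, and [0.878900]): 1 − (1 − 0.771147)(1 − 0.984000)(1 − 0.878900) = 0.9996

0.9996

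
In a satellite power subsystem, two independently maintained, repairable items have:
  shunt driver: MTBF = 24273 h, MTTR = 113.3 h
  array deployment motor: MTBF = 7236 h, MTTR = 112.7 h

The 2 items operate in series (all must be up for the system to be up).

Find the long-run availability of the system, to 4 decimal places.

A(shunt driver) = MTBF/(MTBF+MTTR) = 24273/(24273+113.3) = 0.995354
A(array deployment motor) = MTBF/(MTBF+MTTR) = 7236/(7236+112.7) = 0.984664
Series availability: 0.995354 × 0.984664 = 0.9801

0.9801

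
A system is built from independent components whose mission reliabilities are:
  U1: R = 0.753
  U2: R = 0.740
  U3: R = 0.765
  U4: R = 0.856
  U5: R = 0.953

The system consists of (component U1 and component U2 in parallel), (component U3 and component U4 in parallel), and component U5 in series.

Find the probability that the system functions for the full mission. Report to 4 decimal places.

0.8616

Parallel (U1 and U2): 1 − (1 − 0.753000)(1 − 0.740000) = 0.935780
Parallel (U3 and U4): 1 − (1 − 0.765000)(1 − 0.856000) = 0.966160
Series ([0.935780], [0.966160], and U5): 0.935780 × 0.966160 × 0.953000 = 0.8616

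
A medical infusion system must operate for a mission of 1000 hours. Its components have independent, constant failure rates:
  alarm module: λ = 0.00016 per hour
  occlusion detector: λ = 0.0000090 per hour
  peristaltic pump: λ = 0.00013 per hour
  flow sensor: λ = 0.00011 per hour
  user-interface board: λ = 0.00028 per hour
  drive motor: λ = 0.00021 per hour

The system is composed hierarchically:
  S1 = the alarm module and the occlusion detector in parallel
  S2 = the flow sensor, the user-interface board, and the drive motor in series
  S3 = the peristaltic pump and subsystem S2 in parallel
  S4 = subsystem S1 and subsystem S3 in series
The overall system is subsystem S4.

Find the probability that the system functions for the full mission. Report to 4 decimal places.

R(alarm module) = exp(−0.00016 × 1000) = 0.852144
R(occlusion detector) = exp(−0.0000090 × 1000) = 0.991040
R(peristaltic pump) = exp(−0.00013 × 1000) = 0.878095
R(flow sensor) = exp(−0.00011 × 1000) = 0.895834
R(user-interface board) = exp(−0.00028 × 1000) = 0.755784
R(drive motor) = exp(−0.00021 × 1000) = 0.810584
Parallel (alarm module and occlusion detector): 1 − (1 − 0.852144)(1 − 0.991040) = 0.998675
Series (flow sensor, user-interface board, and drive motor): 0.895834 × 0.755784 × 0.810584 = 0.548812
Parallel (peristaltic pump and [0.548812]): 1 − (1 − 0.878095)(1 − 0.548812) = 0.944998
Series ([0.998675] and [0.944998]): 0.998675 × 0.944998 = 0.9437

0.9437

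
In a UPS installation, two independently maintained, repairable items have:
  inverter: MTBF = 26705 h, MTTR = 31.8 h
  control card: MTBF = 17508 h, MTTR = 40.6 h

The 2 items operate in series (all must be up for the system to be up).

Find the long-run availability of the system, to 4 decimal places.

0.9965

A(inverter) = MTBF/(MTBF+MTTR) = 26705/(26705+31.8) = 0.998811
A(control card) = MTBF/(MTBF+MTTR) = 17508/(17508+40.6) = 0.997686
Series availability: 0.998811 × 0.997686 = 0.9965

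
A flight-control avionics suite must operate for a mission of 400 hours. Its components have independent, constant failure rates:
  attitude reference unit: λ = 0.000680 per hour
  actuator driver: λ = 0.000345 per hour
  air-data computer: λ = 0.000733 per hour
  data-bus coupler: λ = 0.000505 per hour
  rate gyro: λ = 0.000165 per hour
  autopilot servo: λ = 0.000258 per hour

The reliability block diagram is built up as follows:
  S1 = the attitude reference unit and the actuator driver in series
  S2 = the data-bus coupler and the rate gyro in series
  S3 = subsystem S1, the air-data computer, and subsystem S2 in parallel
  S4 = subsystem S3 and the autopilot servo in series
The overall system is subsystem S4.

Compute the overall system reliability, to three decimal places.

R(attitude reference unit) = exp(−0.000680 × 400) = 0.76185
R(actuator driver) = exp(−0.000345 × 400) = 0.87110
R(air-data computer) = exp(−0.000733 × 400) = 0.74587
R(data-bus coupler) = exp(−0.000505 × 400) = 0.81709
R(rate gyro) = exp(−0.000165 × 400) = 0.93613
R(autopilot servo) = exp(−0.000258 × 400) = 0.90195
Series (attitude reference unit and actuator driver): 0.76185 × 0.87110 = 0.66365
Series (data-bus coupler and rate gyro): 0.81709 × 0.93613 = 0.76490
Parallel ([0.66365], air-data computer, and [0.76490]): 1 − (1 − 0.66365)(1 − 0.74587)(1 − 0.76490) = 0.97990
Series ([0.97990] and autopilot servo): 0.97990 × 0.90195 = 0.884

0.884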